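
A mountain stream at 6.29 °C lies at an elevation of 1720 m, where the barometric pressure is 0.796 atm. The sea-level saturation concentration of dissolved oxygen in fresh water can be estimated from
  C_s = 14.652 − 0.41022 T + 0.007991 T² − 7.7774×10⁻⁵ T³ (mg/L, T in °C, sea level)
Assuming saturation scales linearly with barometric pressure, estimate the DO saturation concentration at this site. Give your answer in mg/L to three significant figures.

C_s ≈ 9.85 mg/L

At sea level: C_s = 14.652 − 0.41022×6.29 + 0.007991×6.29² − 7.7774×10⁻⁵×6.29³ = 12.37 mg/L.
Pressure correction: C_s' = 12.37 × 0.796 = 9.845 mg/L.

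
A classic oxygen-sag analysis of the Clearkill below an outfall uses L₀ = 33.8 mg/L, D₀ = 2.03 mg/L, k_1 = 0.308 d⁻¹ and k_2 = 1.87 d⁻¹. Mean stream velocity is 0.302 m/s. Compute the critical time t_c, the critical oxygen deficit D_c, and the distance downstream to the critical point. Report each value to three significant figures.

With k_2/k_1 = 6.071 and 1 − D₀(k_2−k_1)/(k_1 L₀) = 0.6954,
t_c = ln(6.071 × 0.6954) / (1.87 − 0.308) = ln(4.222) / 1.562 = 1.440/1.562 = 0.9221 d.
L(t_c) = L₀ e^(−k_1 t_c) = 33.8 × 0.7528 = 25.44 mg/L, and at the critical point k_2 D_c = k_1 L, so D_c = (0.308/1.87) × 25.44 = 4.191 mg/L.
x_c = v t_c = 0.302 m/s × 0.9221 d × 86400 s/d = 24060 m ≈ 24.1 km.

t_c ≈ 0.922 d; D_c ≈ 4.19 mg/L; x_c ≈ 24.1 km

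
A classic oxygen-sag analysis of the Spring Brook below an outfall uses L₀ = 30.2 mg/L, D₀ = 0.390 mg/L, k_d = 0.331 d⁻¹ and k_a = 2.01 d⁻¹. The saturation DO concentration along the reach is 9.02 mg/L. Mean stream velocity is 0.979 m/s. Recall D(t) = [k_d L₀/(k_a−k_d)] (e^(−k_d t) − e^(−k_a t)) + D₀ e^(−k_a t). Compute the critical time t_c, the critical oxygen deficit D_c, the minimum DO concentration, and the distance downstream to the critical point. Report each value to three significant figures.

With k_a/k_d = 6.073 and 1 − D₀(k_a−k_d)/(k_d L₀) = 0.9345,
t_c = ln(6.073 × 0.9345) / (2.01 − 0.331) = ln(5.675) / 1.679 = 1.736/1.679 = 1.034 d.
D_c = (k_d/k_a) L₀ e^(−k_d t_c) = (0.331/2.01) × 30.2 × e^(−0.331×1.034) = 0.1647 × 30.2 × 0.7102 = 3.532 mg/L.
Minimum DO = C_s − D_c = 9.02 − 3.532 = 5.488 mg/L.
x_c = v t_c = 0.979 m/s × 1.034 d × 86400 s/d = 87460 m ≈ 87.5 km.

t_c ≈ 1.03 d; D_c ≈ 3.53 mg/L; min DO ≈ 5.49 mg/L; x_c ≈ 87.5 km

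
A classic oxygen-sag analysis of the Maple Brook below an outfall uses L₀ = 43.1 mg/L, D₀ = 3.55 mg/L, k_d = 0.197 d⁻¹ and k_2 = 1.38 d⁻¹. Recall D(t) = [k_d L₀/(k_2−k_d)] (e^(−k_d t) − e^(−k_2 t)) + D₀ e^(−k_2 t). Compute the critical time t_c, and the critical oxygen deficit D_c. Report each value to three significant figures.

With k_2/k_d = 7.005 and 1 − D₀(k_2−k_d)/(k_d L₀) = 0.5054,
t_c = ln(7.005 × 0.5054) / (1.38 − 0.197) = ln(3.540) / 1.183 = 1.264/1.183 = 1.069 d.
D_c = (k_d/k_2) L₀ e^(−k_d t_c) = (0.197/1.38) × 43.1 × e^(−0.197×1.069) = 0.1428 × 43.1 × 0.8102 = 4.985 mg/L.

t_c ≈ 1.07 d; D_c ≈ 4.98 mg/L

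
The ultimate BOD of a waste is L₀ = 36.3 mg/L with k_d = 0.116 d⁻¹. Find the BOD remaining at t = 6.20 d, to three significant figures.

L_t = L₀ e^(−k_d t) = 36.3 × e^(−0.116×6.20) = 36.3 × 0.4871 = 17.68 mg/L.

L ≈ 17.7 mg/L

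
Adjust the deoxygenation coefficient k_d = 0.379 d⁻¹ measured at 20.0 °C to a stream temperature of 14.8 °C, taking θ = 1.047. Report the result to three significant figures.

k_d(T₂) = k_d(T₁) · θ^(T₂−T₁) = 0.379 × 1.047^(14.8−20.0)
= 0.379 × 1.047^-5.20 = 0.379 × 0.7875 = 0.2985 d⁻¹.

k_d ≈ 0.298 d⁻¹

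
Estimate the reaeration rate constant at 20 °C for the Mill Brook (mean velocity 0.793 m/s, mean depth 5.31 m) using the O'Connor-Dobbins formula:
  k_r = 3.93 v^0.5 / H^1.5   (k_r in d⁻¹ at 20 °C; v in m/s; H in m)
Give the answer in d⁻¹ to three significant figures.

k_r = 3.93 × 0.793^0.5 / 5.31^1.5 = 3.93 × 0.8905 / 12.24 = 0.2860 d⁻¹.

k_r ≈ 0.286 d⁻¹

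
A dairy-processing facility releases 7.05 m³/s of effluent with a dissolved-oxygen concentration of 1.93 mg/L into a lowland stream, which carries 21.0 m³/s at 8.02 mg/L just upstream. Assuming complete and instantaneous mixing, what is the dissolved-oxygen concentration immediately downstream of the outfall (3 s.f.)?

Flow-weighted mixing: C = (Q_r C_r + Q_w C_w)/(Q_r + Q_w)
= (21.0×8.02 + 7.05×1.93)/(21.0 + 7.05) = 182.0/28.05 = 6.489 mg/L.

6.49 mg/L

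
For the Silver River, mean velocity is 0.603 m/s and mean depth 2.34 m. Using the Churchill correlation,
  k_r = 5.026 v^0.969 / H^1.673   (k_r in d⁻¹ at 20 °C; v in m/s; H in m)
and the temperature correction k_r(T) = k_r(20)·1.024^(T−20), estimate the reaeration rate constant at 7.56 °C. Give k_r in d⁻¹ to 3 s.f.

k_r(20) = 5.026 × 0.603^0.969 / 2.34^1.673 = 5.026 × 0.6125 / 4.147 = 0.7424 d⁻¹.
k_r(7.56) = 0.7424 × 1.024^(7.56−20) = 0.7424 × 0.7445 = 0.5527 d⁻¹.

k_r ≈ 0.553 d⁻¹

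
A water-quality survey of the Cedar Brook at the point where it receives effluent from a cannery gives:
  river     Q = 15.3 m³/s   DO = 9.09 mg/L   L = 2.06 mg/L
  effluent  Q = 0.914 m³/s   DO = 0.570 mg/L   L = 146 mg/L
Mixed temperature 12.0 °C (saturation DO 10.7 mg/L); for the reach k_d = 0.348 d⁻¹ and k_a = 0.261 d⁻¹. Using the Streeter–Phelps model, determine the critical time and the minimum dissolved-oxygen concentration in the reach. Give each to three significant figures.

Mixed DO = (15.3×9.09 + 0.914×0.570)/(15.3+0.914) = 139.6/16.21 = 8.610 mg/L.
Mixed L₀ = (15.3×2.06 + 0.914×146)/(16.21) = 165.0/16.21 = 10.17 mg/L.
Initial deficit D₀ = C_s − DO₀ = 10.7 − 8.610 = 2.090 mg/L.
t_c = (1/-0.08700) ln[(0.261/0.348)(1 − 2.090×-0.08700/(0.348×10.17))] = -11.49 × ln(0.7885) = 2.731 d.
D_c = (0.348/0.261) × 10.17 × e^(−0.348×2.731) = 1.333 × 10.17 × 0.3866 = 5.244 mg/L.
Minimum DO = 10.7 − 5.244 = 5.456 mg/L.

t_c ≈ 2.73 d; minimum DO ≈ 5.46 mg/L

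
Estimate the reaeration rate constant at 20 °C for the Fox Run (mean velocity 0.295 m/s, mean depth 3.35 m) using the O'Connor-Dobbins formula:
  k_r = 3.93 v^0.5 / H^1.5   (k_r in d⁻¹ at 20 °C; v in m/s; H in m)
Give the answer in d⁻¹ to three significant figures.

k_r ≈ 0.348 d⁻¹

k_r = 3.93 × 0.295^0.5 / 3.35^1.5 = 3.93 × 0.5431 / 6.132 = 0.3481 d⁻¹.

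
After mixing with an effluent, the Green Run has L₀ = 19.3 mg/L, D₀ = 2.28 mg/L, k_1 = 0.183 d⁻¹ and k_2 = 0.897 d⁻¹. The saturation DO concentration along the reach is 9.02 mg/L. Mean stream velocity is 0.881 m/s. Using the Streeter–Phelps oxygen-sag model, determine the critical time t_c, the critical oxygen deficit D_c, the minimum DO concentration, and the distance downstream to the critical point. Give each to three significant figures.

t_c ≈ 1.36 d; D_c ≈ 3.07 mg/L; min DO ≈ 5.95 mg/L; x_c ≈ 104 km

At the critical point dD/dt = 0, so k_1 L₀ e^(−k_1 t) = k_2 D. Substituting D(t) from the Streeter–Phelps equation and solving for t gives
t_c = ln[(k_2/k_1)(1 − D₀(k_2−k_1)/(k_1 L₀))] / (k_2−k_1).
Here k_2−k_1 = 0.7140 d⁻¹ and 1 − D₀(k_2−k_1)/(k_1 L₀) = 1 − 2.28×0.7140/(0.183×19.3) = 0.5391, so
t_c = ln(4.902 × 0.5391) / 0.7140 = 0.9717 / 0.7140 = 1.361 d.
D_c = (k_1/k_2) L₀ e^(−k_1 t_c) = (0.183/0.897) × 19.3 × e^(−0.183×1.361) = 0.2040 × 19.3 × 0.7795 = 3.069 mg/L.
Minimum DO = C_s − D_c = 9.02 − 3.069 = 5.951 mg/L.
x_c = v t_c = 0.881 m/s × 1.361 d × 86400 s/d = 103600 m ≈ 104 km.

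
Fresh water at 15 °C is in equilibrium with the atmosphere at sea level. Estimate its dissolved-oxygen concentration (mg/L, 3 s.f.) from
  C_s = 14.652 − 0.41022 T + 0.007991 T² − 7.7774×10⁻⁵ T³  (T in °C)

C_s ≈ 10.0 mg/L

C_s = 14.652 − 0.41022×15 + 0.007991×15² − 7.7774×10⁻⁵×15³ = 10.03 mg/L.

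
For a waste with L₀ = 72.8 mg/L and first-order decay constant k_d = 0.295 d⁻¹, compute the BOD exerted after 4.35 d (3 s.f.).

y ≈ 52.6 mg/L

y_t = L₀(1 − e^(−k_d t)) = 72.8 × (1 − e^(−0.295×4.35))
= 72.8 × (1 − 0.2771) = 72.8 × 0.7229 = 52.62 mg/L.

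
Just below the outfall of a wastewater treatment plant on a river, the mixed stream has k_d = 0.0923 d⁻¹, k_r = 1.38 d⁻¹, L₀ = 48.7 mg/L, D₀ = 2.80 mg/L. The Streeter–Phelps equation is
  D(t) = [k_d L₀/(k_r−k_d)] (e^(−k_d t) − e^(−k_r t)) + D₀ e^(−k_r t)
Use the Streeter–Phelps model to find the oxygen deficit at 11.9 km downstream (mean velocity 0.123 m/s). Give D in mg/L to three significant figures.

D ≈ 3.00 mg/L

Travel time t = x/v = 11.9 km / (0.123 m/s) = 11900 m / 0.123 m/s = 96750 s = 1.120 d.
k_d L₀/(k_r−k_d) = 0.0923×48.7/(1.38−0.0923) = 4.495/1.288 = 3.491 mg/L.
e^(−k_d t) = e^(−0.0923×1.120) = 0.9018; e^(−k_r t) = e^(−1.38×1.120) = 0.2133.
D = 3.491 × (0.9018 − 0.2133) + 2.80 × 0.2133 = 2.404 + 0.5971 = 3.001 mg/L.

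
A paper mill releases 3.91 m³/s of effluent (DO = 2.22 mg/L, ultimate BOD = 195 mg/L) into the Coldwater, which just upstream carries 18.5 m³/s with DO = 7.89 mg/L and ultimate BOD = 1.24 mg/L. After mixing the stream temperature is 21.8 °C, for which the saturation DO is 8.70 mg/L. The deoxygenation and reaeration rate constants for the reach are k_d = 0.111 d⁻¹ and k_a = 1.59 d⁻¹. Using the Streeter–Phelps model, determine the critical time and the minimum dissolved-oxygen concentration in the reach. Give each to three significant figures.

t_c ≈ 1.02 d; minimum DO ≈ 6.52 mg/L

Mixed DO = (18.5×7.89 + 3.91×2.22)/(18.5+3.91) = 154.6/22.41 = 6.901 mg/L.
Mixed L₀ = (18.5×1.24 + 3.91×195)/(22.41) = 785.4/22.41 = 35.05 mg/L.
Initial deficit D₀ = C_s − DO₀ = 8.70 − 6.901 = 1.799 mg/L.
t_c = (1/1.479) ln[(1.59/0.111)(1 − 1.799×1.479/(0.111×35.05))] = 0.6761 × ln(4.526) = 1.021 d.
D_c = (0.111/1.59) × 35.05 × e^(−0.111×1.021) = 0.06981 × 35.05 × 0.8929 = 2.185 mg/L.
Minimum DO = 8.70 − 2.185 = 6.515 mg/L.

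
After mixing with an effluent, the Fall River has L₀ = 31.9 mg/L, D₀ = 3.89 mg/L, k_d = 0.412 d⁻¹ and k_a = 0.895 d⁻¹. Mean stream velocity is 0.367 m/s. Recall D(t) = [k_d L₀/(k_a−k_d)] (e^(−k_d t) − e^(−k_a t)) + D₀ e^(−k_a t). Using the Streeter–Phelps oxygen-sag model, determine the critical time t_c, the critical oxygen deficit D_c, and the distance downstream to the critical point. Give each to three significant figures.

t_c ≈ 1.29 d; D_c ≈ 8.64 mg/L; x_c ≈ 40.8 km

With k_a/k_d = 2.172 and 1 − D₀(k_a−k_d)/(k_d L₀) = 0.8570,
t_c = ln(2.172 × 0.8570) / (0.895 − 0.412) = ln(1.862) / 0.4830 = 0.6215/0.4830 = 1.287 d.
L(t_c) = L₀ e^(−k_d t_c) = 31.9 × 0.5885 = 18.77 mg/L, and at the critical point k_a D_c = k_d L, so D_c = (0.412/0.895) × 18.77 = 8.642 mg/L.
x_c = v t_c = 0.367 m/s × 1.287 d × 86400 s/d = 40800 m ≈ 40.8 km.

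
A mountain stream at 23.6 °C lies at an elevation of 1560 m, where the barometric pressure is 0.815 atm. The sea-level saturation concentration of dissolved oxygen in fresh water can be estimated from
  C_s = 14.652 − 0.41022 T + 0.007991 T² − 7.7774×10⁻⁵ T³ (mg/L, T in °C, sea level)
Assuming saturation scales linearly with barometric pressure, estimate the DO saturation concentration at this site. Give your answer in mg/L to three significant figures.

C_s ≈ 6.85 mg/L

At sea level: C_s = 14.652 − 0.41022×23.6 + 0.007991×23.6² − 7.7774×10⁻⁵×23.6³ = 8.399 mg/L.
Pressure correction: C_s' = 8.399 × 0.815 = 6.845 mg/L.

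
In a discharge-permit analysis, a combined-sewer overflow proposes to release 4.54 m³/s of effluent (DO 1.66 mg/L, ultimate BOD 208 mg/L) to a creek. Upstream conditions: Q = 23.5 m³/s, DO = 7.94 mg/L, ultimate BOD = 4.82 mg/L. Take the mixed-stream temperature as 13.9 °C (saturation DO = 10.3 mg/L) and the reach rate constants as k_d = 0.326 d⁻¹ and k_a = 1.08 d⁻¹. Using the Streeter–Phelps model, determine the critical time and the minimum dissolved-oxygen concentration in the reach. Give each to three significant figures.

t_c ≈ 1.28 d; minimum DO ≈ 2.80 mg/L

Mixed DO = (23.5×7.94 + 4.54×1.66)/(23.5+4.54) = 194.1/28.04 = 6.923 mg/L.
Mixed L₀ = (23.5×4.82 + 4.54×208)/(28.04) = 1058/28.04 = 37.72 mg/L.
Initial deficit D₀ = C_s − DO₀ = 10.3 − 6.923 = 3.377 mg/L.
t_c = (1/0.7540) ln[(1.08/0.326)(1 − 3.377×0.7540/(0.326×37.72))] = 1.326 × ln(2.627) = 1.281 d.
D_c = (0.326/1.08) × 37.72 × e^(−0.326×1.281) = 0.3019 × 37.72 × 0.6586 = 7.499 mg/L.
Minimum DO = 10.3 − 7.499 = 2.801 mg/L.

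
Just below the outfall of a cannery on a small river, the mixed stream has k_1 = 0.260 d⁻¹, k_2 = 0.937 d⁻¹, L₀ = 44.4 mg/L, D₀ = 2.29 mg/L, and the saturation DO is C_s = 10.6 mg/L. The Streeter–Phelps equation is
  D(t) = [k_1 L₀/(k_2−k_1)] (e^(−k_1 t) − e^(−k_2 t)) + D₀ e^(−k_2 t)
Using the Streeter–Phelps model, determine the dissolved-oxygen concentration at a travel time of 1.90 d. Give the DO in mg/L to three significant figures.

k_1 L₀/(k_2−k_1) = 0.260×44.4/(0.937−0.260) = 11.54/0.6770 = 17.05 mg/L.
e^(−k_1 t) = e^(−0.260×1.900) = 0.6102; e^(−k_2 t) = e^(−0.937×1.900) = 0.1686.
D = 17.05 × (0.6102 − 0.1686) + 2.29 × 0.1686 = 7.530 + 0.3861 = 7.916 mg/L.
DO = C_s − D = 10.6 − 7.916 = 2.684 mg/L.

DO ≈ 2.68 mg/L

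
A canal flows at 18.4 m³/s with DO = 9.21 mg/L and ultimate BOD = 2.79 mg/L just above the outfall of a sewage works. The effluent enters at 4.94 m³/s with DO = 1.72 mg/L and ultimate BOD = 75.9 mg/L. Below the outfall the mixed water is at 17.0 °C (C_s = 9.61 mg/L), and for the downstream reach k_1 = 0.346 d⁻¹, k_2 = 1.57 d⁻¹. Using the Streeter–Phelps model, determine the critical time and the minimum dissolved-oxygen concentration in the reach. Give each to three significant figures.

Mixed DO = (18.4×9.21 + 4.94×1.72)/(18.4+4.94) = 178.0/23.34 = 7.625 mg/L.
Mixed L₀ = (18.4×2.79 + 4.94×75.9)/(23.34) = 426.3/23.34 = 18.26 mg/L.
Initial deficit D₀ = C_s − DO₀ = 9.61 − 7.625 = 1.985 mg/L.
t_c = (1/1.224) ln[(1.57/0.346)(1 − 1.985×1.224/(0.346×18.26))] = 0.8170 × ln(2.793) = 0.8391 d.
D_c = (0.346/1.57) × 18.26 × e^(−0.346×0.8391) = 0.2204 × 18.26 × 0.7480 = 3.011 mg/L.
Minimum DO = 9.61 − 3.011 = 6.599 mg/L.

t_c ≈ 0.839 d; minimum DO ≈ 6.60 mg/L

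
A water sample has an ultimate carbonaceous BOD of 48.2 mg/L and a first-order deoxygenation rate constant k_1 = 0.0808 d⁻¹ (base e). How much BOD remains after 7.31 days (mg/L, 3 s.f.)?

L_t = L₀ e^(−k_1 t) = 48.2 × e^(−0.0808×7.31) = 48.2 × 0.5540 = 26.70 mg/L.

L ≈ 26.7 mg/L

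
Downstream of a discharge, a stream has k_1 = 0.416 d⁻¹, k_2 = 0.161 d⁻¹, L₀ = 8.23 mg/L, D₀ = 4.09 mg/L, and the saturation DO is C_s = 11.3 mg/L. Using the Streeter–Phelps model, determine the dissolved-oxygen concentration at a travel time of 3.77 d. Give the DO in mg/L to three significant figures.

DO ≈ 4.55 mg/L

k_1 L₀/(k_2−k_1) = 0.416×8.23/(0.161−0.416) = 3.424/-0.2550 = -13.43 mg/L.
e^(−k_1 t) = e^(−0.416×3.770) = 0.2084; e^(−k_2 t) = e^(−0.161×3.770) = 0.5450.
D = -13.43 × (0.2084 − 0.5450) + 4.09 × 0.5450 = 4.519 + 2.229 = 6.748 mg/L.
DO = C_s − D = 11.3 − 6.748 = 4.552 mg/L.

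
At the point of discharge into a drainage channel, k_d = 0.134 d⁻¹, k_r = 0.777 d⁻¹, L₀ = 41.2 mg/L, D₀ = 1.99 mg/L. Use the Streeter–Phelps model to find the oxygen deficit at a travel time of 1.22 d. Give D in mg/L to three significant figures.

k_d L₀/(k_r−k_d) = 0.134×41.2/(0.777−0.134) = 5.521/0.6430 = 8.586 mg/L.
e^(−k_d t) = e^(−0.134×1.220) = 0.8492; e^(−k_r t) = e^(−0.777×1.220) = 0.3875.
D = 8.586 × (0.8492 − 0.3875) + 1.99 × 0.3875 = 3.964 + 0.7712 = 4.735 mg/L.

D ≈ 4.73 mg/L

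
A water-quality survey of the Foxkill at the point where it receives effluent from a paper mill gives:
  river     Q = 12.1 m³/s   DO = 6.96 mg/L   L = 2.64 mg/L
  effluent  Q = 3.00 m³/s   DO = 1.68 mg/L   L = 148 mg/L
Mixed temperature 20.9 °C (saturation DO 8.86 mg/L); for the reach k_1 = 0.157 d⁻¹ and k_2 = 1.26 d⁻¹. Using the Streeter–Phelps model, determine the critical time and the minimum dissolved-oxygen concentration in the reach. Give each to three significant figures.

Mixed DO = (12.1×6.96 + 3.00×1.68)/(12.1+3.00) = 89.26/15.10 = 5.911 mg/L.
Mixed L₀ = (12.1×2.64 + 3.00×148)/(15.10) = 475.9/15.10 = 31.52 mg/L.
Initial deficit D₀ = C_s − DO₀ = 8.86 − 5.911 = 2.949 mg/L.
t_c = (1/1.103) ln[(1.26/0.157)(1 − 2.949×1.103/(0.157×31.52))] = 0.9066 × ln(2.750) = 0.9172 d.
D_c = (0.157/1.26) × 31.52 × e^(−0.157×0.9172) = 0.1246 × 31.52 × 0.8659 = 3.401 mg/L.
Minimum DO = 8.86 − 3.401 = 5.459 mg/L.

t_c ≈ 0.917 d; minimum DO ≈ 5.46 mg/L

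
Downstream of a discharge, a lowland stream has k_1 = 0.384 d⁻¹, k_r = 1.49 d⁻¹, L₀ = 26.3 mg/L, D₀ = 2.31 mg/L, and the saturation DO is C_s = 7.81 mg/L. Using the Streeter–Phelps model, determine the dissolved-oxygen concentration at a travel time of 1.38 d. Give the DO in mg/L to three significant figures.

DO ≈ 3.31 mg/L

k_1 L₀/(k_r−k_1) = 0.384×26.3/(1.49−0.384) = 10.10/1.106 = 9.131 mg/L.
e^(−k_1 t) = e^(−0.384×1.380) = 0.5887; e^(−k_r t) = e^(−1.49×1.380) = 0.1279.
D = 9.131 × (0.5887 − 0.1279) + 2.31 × 0.1279 = 4.207 + 0.2955 = 4.502 mg/L.
DO = C_s − D = 7.81 − 4.502 = 3.308 mg/L.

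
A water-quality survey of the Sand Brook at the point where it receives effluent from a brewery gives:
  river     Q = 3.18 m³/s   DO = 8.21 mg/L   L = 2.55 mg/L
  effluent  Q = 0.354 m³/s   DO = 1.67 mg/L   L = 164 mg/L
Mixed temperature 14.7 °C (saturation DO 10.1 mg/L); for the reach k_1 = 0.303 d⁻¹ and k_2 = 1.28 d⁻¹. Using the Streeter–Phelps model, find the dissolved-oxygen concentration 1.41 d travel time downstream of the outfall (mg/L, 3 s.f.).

Mixed DO = (3.18×8.21 + 0.354×1.67)/(3.18+0.354) = 26.70/3.534 = 7.555 mg/L.
Mixed L₀ = (3.18×2.55 + 0.354×164)/(3.534) = 66.16/3.534 = 18.72 mg/L.
Initial deficit D₀ = C_s − DO₀ = 10.1 − 7.555 = 2.545 mg/L.
D(1.41) = [0.303×18.72/(1.28−0.303)](e^(−0.303×1.41) − e^(−1.28×1.41)) + 2.545 e^(−1.28×1.41)
= 5.806 × (0.6523 − 0.1645) + 2.545 × 0.1645 = 3.251 mg/L.
DO = 10.1 − 3.251 = 6.849 mg/L.

DO ≈ 6.85 mg/L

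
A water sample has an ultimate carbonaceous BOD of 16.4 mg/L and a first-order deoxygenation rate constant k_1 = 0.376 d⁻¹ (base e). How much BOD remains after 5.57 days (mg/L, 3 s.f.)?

L_t = L₀ e^(−k_1 t) = 16.4 × e^(−0.376×5.57) = 16.4 × 0.1232 = 2.020 mg/L.

L ≈ 2.02 mg/L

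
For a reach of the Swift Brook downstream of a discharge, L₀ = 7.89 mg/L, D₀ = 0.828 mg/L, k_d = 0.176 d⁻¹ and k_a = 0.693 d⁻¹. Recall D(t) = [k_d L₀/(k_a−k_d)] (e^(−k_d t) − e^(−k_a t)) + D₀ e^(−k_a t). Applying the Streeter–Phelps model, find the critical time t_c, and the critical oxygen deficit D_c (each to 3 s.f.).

With k_a/k_d = 3.938 and 1 − D₀(k_a−k_d)/(k_d L₀) = 0.6917,
t_c = ln(3.938 × 0.6917) / (0.693 − 0.176) = ln(2.724) / 0.5170 = 1.002/0.5170 = 1.938 d.
D_c = (k_d/k_a) L₀ e^(−k_d t_c) = (0.176/0.693) × 7.89 × e^(−0.176×1.938) = 0.2540 × 7.89 × 0.7110 = 1.425 mg/L.

t_c ≈ 1.94 d; D_c ≈ 1.42 mg/L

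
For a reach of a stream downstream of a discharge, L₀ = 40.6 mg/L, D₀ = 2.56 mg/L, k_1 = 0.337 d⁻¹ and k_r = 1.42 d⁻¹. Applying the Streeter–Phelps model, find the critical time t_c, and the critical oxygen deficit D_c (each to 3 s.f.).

With k_r/k_1 = 4.214 and 1 − D₀(k_r−k_1)/(k_1 L₀) = 0.7974,
t_c = ln(4.214 × 0.7974) / (1.42 − 0.337) = ln(3.360) / 1.083 = 1.212/1.083 = 1.119 d.
D_c = (k_1/k_r) L₀ e^(−k_1 t_c) = (0.337/1.42) × 40.6 × e^(−0.337×1.119) = 0.2373 × 40.6 × 0.6858 = 6.608 mg/L.

t_c ≈ 1.12 d; D_c ≈ 6.61 mg/L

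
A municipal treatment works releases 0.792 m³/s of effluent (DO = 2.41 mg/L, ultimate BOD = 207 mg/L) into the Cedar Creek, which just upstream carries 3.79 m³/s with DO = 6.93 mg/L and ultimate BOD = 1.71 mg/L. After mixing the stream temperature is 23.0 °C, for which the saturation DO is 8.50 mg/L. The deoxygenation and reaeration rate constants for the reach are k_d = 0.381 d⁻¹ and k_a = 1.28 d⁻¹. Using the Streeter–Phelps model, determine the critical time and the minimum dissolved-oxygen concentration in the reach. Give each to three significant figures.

t_c ≈ 1.17 d; minimum DO ≈ 1.41 mg/L

Mixed DO = (3.79×6.93 + 0.792×2.41)/(3.79+0.792) = 28.17/4.582 = 6.149 mg/L.
Mixed L₀ = (3.79×1.71 + 0.792×207)/(4.582) = 170.4/4.582 = 37.19 mg/L.
Initial deficit D₀ = C_s − DO₀ = 8.50 − 6.149 = 2.351 mg/L.
t_c = (1/0.8990) ln[(1.28/0.381)(1 − 2.351×0.8990/(0.381×37.19))] = 1.112 × ln(2.858) = 1.168 d.
D_c = (0.381/1.28) × 37.19 × e^(−0.381×1.168) = 0.2977 × 37.19 × 0.6408 = 7.094 mg/L.
Minimum DO = 8.50 − 7.094 = 1.406 mg/L.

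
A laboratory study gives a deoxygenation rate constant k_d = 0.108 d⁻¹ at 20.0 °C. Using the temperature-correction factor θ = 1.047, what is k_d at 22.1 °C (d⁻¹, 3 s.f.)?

k_d ≈ 0.119 d⁻¹

k_d(T₂) = k_d(T₁) · θ^(T₂−T₁) = 0.108 × 1.047^(22.1−20.0)
= 0.108 × 1.047^2.10 = 0.108 × 1.101 = 0.1189 d⁻¹.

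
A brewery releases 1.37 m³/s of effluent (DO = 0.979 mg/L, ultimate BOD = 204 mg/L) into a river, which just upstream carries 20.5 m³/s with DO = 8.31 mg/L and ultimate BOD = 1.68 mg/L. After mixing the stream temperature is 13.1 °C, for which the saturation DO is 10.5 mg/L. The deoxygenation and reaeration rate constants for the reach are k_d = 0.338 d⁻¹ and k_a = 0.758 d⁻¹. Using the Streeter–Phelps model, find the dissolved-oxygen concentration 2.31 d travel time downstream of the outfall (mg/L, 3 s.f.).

Mixed DO = (20.5×8.31 + 1.37×0.979)/(20.5+1.37) = 171.7/21.87 = 7.851 mg/L.
Mixed L₀ = (20.5×1.68 + 1.37×204)/(21.87) = 313.9/21.87 = 14.35 mg/L.
Initial deficit D₀ = C_s − DO₀ = 10.5 − 7.851 = 2.649 mg/L.
D(2.31) = [0.338×14.35/(0.758−0.338)](e^(−0.338×2.31) − e^(−0.758×2.31)) + 2.649 e^(−0.758×2.31)
= 11.55 × (0.4580 − 0.1736) + 2.649 × 0.1736 = 3.746 mg/L.
DO = 10.5 − 3.746 = 6.754 mg/L.

DO ≈ 6.75 mg/L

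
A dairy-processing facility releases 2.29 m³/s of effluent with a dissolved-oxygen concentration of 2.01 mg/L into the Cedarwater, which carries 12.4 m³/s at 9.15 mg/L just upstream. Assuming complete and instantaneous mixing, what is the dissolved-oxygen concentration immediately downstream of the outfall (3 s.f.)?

8.04 mg/L

Flow-weighted mixing: C = (Q_r C_r + Q_w C_w)/(Q_r + Q_w)
= (12.4×9.15 + 2.29×2.01)/(12.4 + 2.29) = 118.1/14.69 = 8.037 mg/L.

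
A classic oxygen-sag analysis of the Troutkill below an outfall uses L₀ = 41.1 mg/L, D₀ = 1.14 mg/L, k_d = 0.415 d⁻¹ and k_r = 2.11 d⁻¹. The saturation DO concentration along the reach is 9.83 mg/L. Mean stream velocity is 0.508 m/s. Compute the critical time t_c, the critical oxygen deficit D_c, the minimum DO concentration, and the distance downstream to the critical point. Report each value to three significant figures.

With k_r/k_d = 5.084 and 1 − D₀(k_r−k_d)/(k_d L₀) = 0.8867,
t_c = ln(5.084 × 0.8867) / (2.11 − 0.415) = ln(4.508) / 1.695 = 1.506/1.695 = 0.8885 d.
L(t_c) = L₀ e^(−k_d t_c) = 41.1 × 0.6916 = 28.43 mg/L, and at the critical point k_r D_c = k_d L, so D_c = (0.415/2.11) × 28.43 = 5.591 mg/L.
Minimum DO = C_s − D_c = 9.83 − 5.591 = 4.239 mg/L.
x_c = v t_c = 0.508 m/s × 0.8885 d × 86400 s/d = 39000 m ≈ 39.0 km.

t_c ≈ 0.888 d; D_c ≈ 5.59 mg/L; min DO ≈ 4.24 mg/L; x_c ≈ 39.0 km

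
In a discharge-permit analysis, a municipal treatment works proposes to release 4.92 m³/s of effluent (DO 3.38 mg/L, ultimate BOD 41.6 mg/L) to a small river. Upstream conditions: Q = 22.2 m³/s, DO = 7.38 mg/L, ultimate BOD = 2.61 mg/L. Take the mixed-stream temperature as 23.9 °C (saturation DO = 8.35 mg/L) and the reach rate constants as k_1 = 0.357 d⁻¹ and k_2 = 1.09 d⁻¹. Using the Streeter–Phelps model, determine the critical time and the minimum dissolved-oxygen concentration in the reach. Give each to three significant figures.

Mixed DO = (22.2×7.38 + 4.92×3.38)/(22.2+4.92) = 180.5/27.12 = 6.654 mg/L.
Mixed L₀ = (22.2×2.61 + 4.92×41.6)/(27.12) = 262.6/27.12 = 9.683 mg/L.
Initial deficit D₀ = C_s − DO₀ = 8.35 − 6.654 = 1.696 mg/L.
t_c = (1/0.7330) ln[(1.09/0.357)(1 − 1.696×0.7330/(0.357×9.683))] = 1.364 × ln(1.955) = 0.9149 d.
D_c = (0.357/1.09) × 9.683 × e^(−0.357×0.9149) = 0.3275 × 9.683 × 0.7214 = 2.288 mg/L.
Minimum DO = 8.35 − 2.288 = 6.062 mg/L.

t_c ≈ 0.915 d; minimum DO ≈ 6.06 mg/L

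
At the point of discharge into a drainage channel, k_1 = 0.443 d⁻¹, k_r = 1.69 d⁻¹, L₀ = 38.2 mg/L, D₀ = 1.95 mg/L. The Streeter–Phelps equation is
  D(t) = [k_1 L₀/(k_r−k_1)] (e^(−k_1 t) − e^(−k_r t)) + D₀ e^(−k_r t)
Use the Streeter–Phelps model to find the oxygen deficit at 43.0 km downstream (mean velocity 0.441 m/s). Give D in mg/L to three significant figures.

D ≈ 6.51 mg/L

Travel time t = x/v = 43.0 km / (0.441 m/s) = 43000 m / 0.441 m/s = 97510 s = 1.129 d.
k_1 L₀/(k_r−k_1) = 0.443×38.2/(1.69−0.443) = 16.92/1.247 = 13.57 mg/L.
e^(−k_1 t) = e^(−0.443×1.129) = 0.6066; e^(−k_r t) = e^(−1.69×1.129) = 0.1485.
D = 13.57 × (0.6066 − 0.1485) + 1.95 × 0.1485 = 6.216 + 0.2896 = 6.506 mg/L.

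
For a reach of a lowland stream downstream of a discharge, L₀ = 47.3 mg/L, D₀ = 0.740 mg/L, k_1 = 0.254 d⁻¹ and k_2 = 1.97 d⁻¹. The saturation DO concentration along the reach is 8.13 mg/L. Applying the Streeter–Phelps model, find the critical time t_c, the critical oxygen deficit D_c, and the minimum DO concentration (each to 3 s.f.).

t_c ≈ 1.13 d; D_c ≈ 4.58 mg/L; min DO ≈ 3.55 mg/L

At the critical point dD/dt = 0, so k_1 L₀ e^(−k_1 t) = k_2 D. Substituting D(t) from the Streeter–Phelps equation and solving for t gives
t_c = ln[(k_2/k_1)(1 − D₀(k_2−k_1)/(k_1 L₀))] / (k_2−k_1).
Here k_2−k_1 = 1.716 d⁻¹ and 1 − D₀(k_2−k_1)/(k_1 L₀) = 1 − 0.740×1.716/(0.254×47.3) = 0.8943, so
t_c = ln(7.756 × 0.8943) / 1.716 = 1.937 / 1.716 = 1.129 d.
L(t_c) = L₀ e^(−k_1 t_c) = 47.3 × 0.7508 = 35.51 mg/L, and at the critical point k_2 D_c = k_1 L, so D_c = (0.254/1.97) × 35.51 = 4.579 mg/L.
Minimum DO = C_s − D_c = 8.13 − 4.579 = 3.551 mg/L.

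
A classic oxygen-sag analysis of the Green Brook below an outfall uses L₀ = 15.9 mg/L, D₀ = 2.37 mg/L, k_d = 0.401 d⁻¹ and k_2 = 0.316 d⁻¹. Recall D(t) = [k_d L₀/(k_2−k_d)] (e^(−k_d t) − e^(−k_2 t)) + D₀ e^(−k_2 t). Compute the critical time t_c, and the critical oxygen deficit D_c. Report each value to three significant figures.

t_c ≈ 2.44 d; D_c ≈ 7.59 mg/L

At the critical point dD/dt = 0, so k_d L₀ e^(−k_d t) = k_2 D. Substituting D(t) from the Streeter–Phelps equation and solving for t gives
t_c = ln[(k_2/k_d)(1 − D₀(k_2−k_d)/(k_d L₀))] / (k_2−k_d).
Here k_2−k_d = -0.08500 d⁻¹ and 1 − D₀(k_2−k_d)/(k_d L₀) = 1 − 2.37×-0.08500/(0.401×15.9) = 1.032, so
t_c = ln(0.7880 × 1.032) / -0.08500 = -0.2071 / -0.08500 = 2.437 d.
L(t_c) = L₀ e^(−k_d t_c) = 15.9 × 0.3764 = 5.985 mg/L, and at the critical point k_2 D_c = k_d L, so D_c = (0.401/0.316) × 5.985 = 7.595 mg/L.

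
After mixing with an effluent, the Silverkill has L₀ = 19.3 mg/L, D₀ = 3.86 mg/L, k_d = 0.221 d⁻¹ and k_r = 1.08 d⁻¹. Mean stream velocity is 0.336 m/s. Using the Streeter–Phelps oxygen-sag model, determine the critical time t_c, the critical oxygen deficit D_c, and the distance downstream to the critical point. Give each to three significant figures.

At the critical point dD/dt = 0, so k_d L₀ e^(−k_d t) = k_r D. Substituting D(t) from the Streeter–Phelps equation and solving for t gives
t_c = ln[(k_r/k_d)(1 − D₀(k_r−k_d)/(k_d L₀))] / (k_r−k_d).
Here k_r−k_d = 0.8590 d⁻¹ and 1 − D₀(k_r−k_d)/(k_d L₀) = 1 − 3.86×0.8590/(0.221×19.3) = 0.2226, so
t_c = ln(4.887 × 0.2226) / 0.8590 = 0.08428 / 0.8590 = 0.09812 d.
L(t_c) = L₀ e^(−k_d t_c) = 19.3 × 0.9785 = 18.89 mg/L, and at the critical point k_r D_c = k_d L, so D_c = (0.221/1.08) × 18.89 = 3.865 mg/L.
x_c = v t_c = 0.336 m/s × 0.09812 d × 86400 s/d = 2848 m ≈ 2.85 km.

t_c ≈ 0.0981 d; D_c ≈ 3.86 mg/L; x_c ≈ 2.85 km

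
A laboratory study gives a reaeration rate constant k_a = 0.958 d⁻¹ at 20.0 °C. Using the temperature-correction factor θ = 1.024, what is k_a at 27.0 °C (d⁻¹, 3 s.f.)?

k_a(T₂) = k_a(T₁) · θ^(T₂−T₁) = 0.958 × 1.024^(27.0−20.0)
= 0.958 × 1.024^7.00 = 0.958 × 1.181 = 1.131 d⁻¹.

k_a ≈ 1.13 d⁻¹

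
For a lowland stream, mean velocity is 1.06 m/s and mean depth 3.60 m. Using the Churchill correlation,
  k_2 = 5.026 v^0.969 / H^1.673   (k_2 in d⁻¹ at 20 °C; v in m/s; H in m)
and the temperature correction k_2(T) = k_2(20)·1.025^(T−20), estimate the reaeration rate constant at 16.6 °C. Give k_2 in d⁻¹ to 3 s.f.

k_2 ≈ 0.574 d⁻¹

k_2(20) = 5.026 × 1.06^0.969 / 3.60^1.673 = 5.026 × 1.058 / 8.525 = 0.6238 d⁻¹.
k_2(16.6) = 0.6238 × 1.025^(16.6−20) = 0.6238 × 0.9195 = 0.5736 d⁻¹.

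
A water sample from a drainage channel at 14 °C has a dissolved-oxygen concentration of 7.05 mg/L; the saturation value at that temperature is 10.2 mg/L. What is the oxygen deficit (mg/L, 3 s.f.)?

D ≈ 3.15 mg/L

D = C_s − C = 10.2 − 7.05 = 3.15 mg/L.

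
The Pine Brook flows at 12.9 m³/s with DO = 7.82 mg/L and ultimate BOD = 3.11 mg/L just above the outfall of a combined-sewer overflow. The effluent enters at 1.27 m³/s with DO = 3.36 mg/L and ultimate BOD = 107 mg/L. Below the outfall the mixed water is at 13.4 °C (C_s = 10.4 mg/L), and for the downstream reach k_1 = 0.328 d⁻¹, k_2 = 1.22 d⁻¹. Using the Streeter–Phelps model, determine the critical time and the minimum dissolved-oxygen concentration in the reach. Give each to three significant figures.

t_c ≈ 0.288 d; minimum DO ≈ 7.36 mg/L

Mixed DO = (12.9×7.82 + 1.27×3.36)/(12.9+1.27) = 105.1/14.17 = 7.420 mg/L.
Mixed L₀ = (12.9×3.11 + 1.27×107)/(14.17) = 176.0/14.17 = 12.42 mg/L.
Initial deficit D₀ = C_s − DO₀ = 10.4 − 7.420 = 2.980 mg/L.
t_c = (1/0.8920) ln[(1.22/0.328)(1 − 2.980×0.8920/(0.328×12.42))] = 1.121 × ln(1.293) = 0.2880 d.
D_c = (0.328/1.22) × 12.42 × e^(−0.328×0.2880) = 0.2689 × 12.42 × 0.9098 = 3.038 mg/L.
Minimum DO = 10.4 − 3.038 = 7.362 mg/L.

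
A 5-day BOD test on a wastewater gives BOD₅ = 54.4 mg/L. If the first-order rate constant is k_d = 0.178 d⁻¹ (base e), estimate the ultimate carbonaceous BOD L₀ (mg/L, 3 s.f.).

L₀ ≈ 92.3 mg/L

BOD₅ = L₀(1 − e^(−5k_d)) ⇒ L₀ = BOD₅ / (1 − e^(−5×0.178))
= 54.4 / (1 − 0.4107) = 54.4 / 0.5893 = 92.31 mg/L.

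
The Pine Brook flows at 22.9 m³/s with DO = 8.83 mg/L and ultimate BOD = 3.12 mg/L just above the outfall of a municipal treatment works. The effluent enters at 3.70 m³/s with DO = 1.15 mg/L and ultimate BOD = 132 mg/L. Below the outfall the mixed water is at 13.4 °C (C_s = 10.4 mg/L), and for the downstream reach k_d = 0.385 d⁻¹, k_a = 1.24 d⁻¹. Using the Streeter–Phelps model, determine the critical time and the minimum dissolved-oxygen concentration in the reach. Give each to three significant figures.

Mixed DO = (22.9×8.83 + 3.70×1.15)/(22.9+3.70) = 206.5/26.60 = 7.762 mg/L.
Mixed L₀ = (22.9×3.12 + 3.70×132)/(26.60) = 559.8/26.60 = 21.05 mg/L.
Initial deficit D₀ = C_s − DO₀ = 10.4 − 7.762 = 2.638 mg/L.
t_c = (1/0.8550) ln[(1.24/0.385)(1 − 2.638×0.8550/(0.385×21.05))] = 1.170 × ln(2.324) = 0.9864 d.
D_c = (0.385/1.24) × 21.05 × e^(−0.385×0.9864) = 0.3105 × 21.05 × 0.6840 = 4.470 mg/L.
Minimum DO = 10.4 − 4.470 = 5.930 mg/L.

t_c ≈ 0.986 d; minimum DO ≈ 5.93 mg/L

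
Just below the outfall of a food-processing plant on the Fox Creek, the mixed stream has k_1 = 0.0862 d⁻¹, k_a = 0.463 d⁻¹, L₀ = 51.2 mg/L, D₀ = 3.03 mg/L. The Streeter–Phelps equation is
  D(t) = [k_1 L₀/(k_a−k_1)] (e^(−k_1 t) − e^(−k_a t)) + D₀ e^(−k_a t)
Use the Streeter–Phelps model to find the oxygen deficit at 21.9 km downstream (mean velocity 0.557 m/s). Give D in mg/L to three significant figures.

Travel time t = x/v = 21.9 km / (0.557 m/s) = 21900 m / 0.557 m/s = 39320 s = 0.4551 d.
k_1 L₀/(k_a−k_1) = 0.0862×51.2/(0.463−0.0862) = 4.413/0.3768 = 11.71 mg/L.
e^(−k_1 t) = e^(−0.0862×0.4551) = 0.9615; e^(−k_a t) = e^(−0.463×0.4551) = 0.8100.
D = 11.71 × (0.9615 − 0.8100) + 3.03 × 0.8100 = 1.775 + 2.454 = 4.229 mg/L.

D ≈ 4.23 mg/L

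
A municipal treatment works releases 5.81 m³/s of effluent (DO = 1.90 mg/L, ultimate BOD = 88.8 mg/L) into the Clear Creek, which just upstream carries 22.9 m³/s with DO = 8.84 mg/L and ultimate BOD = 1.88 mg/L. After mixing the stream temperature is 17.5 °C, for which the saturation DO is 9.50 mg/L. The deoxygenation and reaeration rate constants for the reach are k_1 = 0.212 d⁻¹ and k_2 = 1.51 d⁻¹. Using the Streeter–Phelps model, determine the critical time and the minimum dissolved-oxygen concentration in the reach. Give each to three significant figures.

t_c ≈ 0.706 d; minimum DO ≈ 7.15 mg/L

Mixed DO = (22.9×8.84 + 5.81×1.90)/(22.9+5.81) = 213.5/28.71 = 7.436 mg/L.
Mixed L₀ = (22.9×1.88 + 5.81×88.8)/(28.71) = 559.0/28.71 = 19.47 mg/L.
Initial deficit D₀ = C_s − DO₀ = 9.50 − 7.436 = 2.064 mg/L.
t_c = (1/1.298) ln[(1.51/0.212)(1 − 2.064×1.298/(0.212×19.47))] = 0.7704 × ln(2.499) = 0.7055 d.
D_c = (0.212/1.51) × 19.47 × e^(−0.212×0.7055) = 0.1404 × 19.47 × 0.8611 = 2.354 mg/L.
Minimum DO = 9.50 − 2.354 = 7.146 mg/L.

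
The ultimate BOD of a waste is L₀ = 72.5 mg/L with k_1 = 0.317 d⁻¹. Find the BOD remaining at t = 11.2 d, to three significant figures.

L_t = L₀ e^(−k_1 t) = 72.5 × e^(−0.317×11.2) = 72.5 × 0.02871 = 2.082 mg/L.

L ≈ 2.08 mg/L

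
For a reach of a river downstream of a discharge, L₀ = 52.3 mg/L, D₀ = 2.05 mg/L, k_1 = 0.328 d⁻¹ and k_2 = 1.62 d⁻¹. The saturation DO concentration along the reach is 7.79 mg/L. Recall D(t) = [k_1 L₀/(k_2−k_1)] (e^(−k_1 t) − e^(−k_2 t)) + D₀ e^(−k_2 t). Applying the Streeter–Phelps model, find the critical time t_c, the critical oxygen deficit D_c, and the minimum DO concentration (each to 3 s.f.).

t_c ≈ 1.11 d; D_c ≈ 7.37 mg/L; min DO ≈ 0.424 mg/L

With k_2/k_1 = 4.939 and 1 − D₀(k_2−k_1)/(k_1 L₀) = 0.8456,
t_c = ln(4.939 × 0.8456) / (1.62 − 0.328) = ln(4.176) / 1.292 = 1.429/1.292 = 1.106 d.
D_c = (k_1/k_2) L₀ e^(−k_1 t_c) = (0.328/1.62) × 52.3 × e^(−0.328×1.106) = 0.2025 × 52.3 × 0.6957 = 7.366 mg/L.
Minimum DO = C_s − D_c = 7.79 − 7.366 = 0.4236 mg/L.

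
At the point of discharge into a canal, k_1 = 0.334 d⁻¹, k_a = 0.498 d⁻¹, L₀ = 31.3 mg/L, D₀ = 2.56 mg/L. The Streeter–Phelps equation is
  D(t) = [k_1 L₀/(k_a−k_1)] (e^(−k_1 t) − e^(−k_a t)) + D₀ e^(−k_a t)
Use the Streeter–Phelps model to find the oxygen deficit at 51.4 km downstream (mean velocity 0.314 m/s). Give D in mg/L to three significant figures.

Travel time t = x/v = 51.4 km / (0.314 m/s) = 51400 m / 0.314 m/s = 163700 s = 1.895 d.
k_1 L₀/(k_a−k_1) = 0.334×31.3/(0.498−0.334) = 10.45/0.1640 = 63.75 mg/L.
e^(−k_1 t) = e^(−0.334×1.895) = 0.5311; e^(−k_a t) = e^(−0.498×1.895) = 0.3893.
D = 63.75 × (0.5311 − 0.3893) + 2.56 × 0.3893 = 9.042 + 0.9965 = 10.04 mg/L.

D ≈ 10.0 mg/L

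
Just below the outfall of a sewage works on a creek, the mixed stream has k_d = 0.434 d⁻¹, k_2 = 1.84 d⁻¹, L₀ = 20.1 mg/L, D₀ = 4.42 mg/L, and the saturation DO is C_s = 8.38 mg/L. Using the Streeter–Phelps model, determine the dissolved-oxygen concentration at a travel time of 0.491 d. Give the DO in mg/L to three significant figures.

k_d L₀/(k_2−k_d) = 0.434×20.1/(1.84−0.434) = 8.723/1.406 = 6.204 mg/L.
e^(−k_d t) = e^(−0.434×0.4910) = 0.8081; e^(−k_2 t) = e^(−1.84×0.4910) = 0.4052.
D = 6.204 × (0.8081 − 0.4052) + 4.42 × 0.4052 = 2.500 + 1.791 = 4.291 mg/L.
DO = C_s − D = 8.38 − 4.291 = 4.089 mg/L.

DO ≈ 4.09 mg/L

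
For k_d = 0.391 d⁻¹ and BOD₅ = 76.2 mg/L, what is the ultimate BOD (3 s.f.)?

L₀ ≈ 88.8 mg/L

BOD₅ = L₀(1 − e^(−5k_d)) ⇒ L₀ = BOD₅ / (1 − e^(−5×0.391))
= 76.2 / (1 − 0.1416) = 76.2 / 0.8584 = 88.77 mg/L.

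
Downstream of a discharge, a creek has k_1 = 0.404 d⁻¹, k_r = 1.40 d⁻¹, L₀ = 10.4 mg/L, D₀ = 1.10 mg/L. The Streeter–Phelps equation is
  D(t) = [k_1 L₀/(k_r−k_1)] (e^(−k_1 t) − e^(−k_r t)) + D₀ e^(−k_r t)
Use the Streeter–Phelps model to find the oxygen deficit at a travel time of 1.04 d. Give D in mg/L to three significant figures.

D ≈ 2.04 mg/L

k_1 L₀/(k_r−k_1) = 0.404×10.4/(1.40−0.404) = 4.202/0.9960 = 4.218 mg/L.
e^(−k_1 t) = e^(−0.404×1.040) = 0.6569; e^(−k_r t) = e^(−1.40×1.040) = 0.2332.
D = 4.218 × (0.6569 − 0.2332) + 1.10 × 0.2332 = 1.788 + 0.2565 = 2.044 mg/L.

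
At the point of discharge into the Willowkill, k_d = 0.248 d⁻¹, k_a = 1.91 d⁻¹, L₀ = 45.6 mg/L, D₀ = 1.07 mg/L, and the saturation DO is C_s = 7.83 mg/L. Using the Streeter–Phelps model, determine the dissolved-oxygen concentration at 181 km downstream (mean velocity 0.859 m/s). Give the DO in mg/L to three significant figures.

DO ≈ 4.17 mg/L

Travel time t = x/v = 181 km / (0.859 m/s) = 181000 m / 0.859 m/s = 210700 s = 2.439 d.
k_d L₀/(k_a−k_d) = 0.248×45.6/(1.91−0.248) = 11.31/1.662 = 6.804 mg/L.
e^(−k_d t) = e^(−0.248×2.439) = 0.5462; e^(−k_a t) = e^(−1.91×2.439) = 0.009485.
D = 6.804 × (0.5462 − 0.009485) + 1.07 × 0.009485 = 3.652 + 0.01015 = 3.662 mg/L.
DO = C_s − D = 7.83 − 3.662 = 4.168 mg/L.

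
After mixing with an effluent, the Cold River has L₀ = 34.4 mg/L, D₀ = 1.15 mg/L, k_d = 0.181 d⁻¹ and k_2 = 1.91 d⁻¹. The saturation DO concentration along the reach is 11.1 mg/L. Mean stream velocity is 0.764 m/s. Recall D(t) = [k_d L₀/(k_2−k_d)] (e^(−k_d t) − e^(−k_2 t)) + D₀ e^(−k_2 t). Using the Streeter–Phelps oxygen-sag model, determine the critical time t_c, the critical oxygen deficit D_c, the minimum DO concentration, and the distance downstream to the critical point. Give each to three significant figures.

t_c = [1/(k_2−k_d)] ln[(k_2/k_d)(1 − D₀(k_2−k_d)/(k_d L₀))]
= [1/(1.91−0.181)] ln[(1.91/0.181)(1 − 1.15×1.729/(0.181×34.4))]
= (1/1.729) ln[10.55 × 0.6807] = 0.5784 × ln(7.183) = 0.5784 × 1.972 = 1.140 d.
D_c = (k_d/k_2) L₀ e^(−k_d t_c) = (0.181/1.91) × 34.4 × e^(−0.181×1.140) = 0.09476 × 34.4 × 0.8135 = 2.652 mg/L.
Minimum DO = C_s − D_c = 11.1 − 2.652 = 8.448 mg/L.
x_c = v t_c = 0.764 m/s × 1.140 d × 86400 s/d = 75270 m ≈ 75.3 km.

t_c ≈ 1.14 d; D_c ≈ 2.65 mg/L; min DO ≈ 8.45 mg/L; x_c ≈ 75.3 km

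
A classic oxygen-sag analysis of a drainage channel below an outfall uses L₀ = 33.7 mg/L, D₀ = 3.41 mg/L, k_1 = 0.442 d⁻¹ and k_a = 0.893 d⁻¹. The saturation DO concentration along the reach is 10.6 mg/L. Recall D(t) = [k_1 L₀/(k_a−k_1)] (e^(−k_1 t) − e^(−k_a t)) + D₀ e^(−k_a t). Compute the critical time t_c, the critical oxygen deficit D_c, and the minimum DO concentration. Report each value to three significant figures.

At the critical point dD/dt = 0, so k_1 L₀ e^(−k_1 t) = k_a D. Substituting D(t) from the Streeter–Phelps equation and solving for t gives
t_c = ln[(k_a/k_1)(1 − D₀(k_a−k_1)/(k_1 L₀))] / (k_a−k_1).
Here k_a−k_1 = 0.4510 d⁻¹ and 1 − D₀(k_a−k_1)/(k_1 L₀) = 1 − 3.41×0.4510/(0.442×33.7) = 0.8968, so
t_c = ln(2.020 × 0.8968) / 0.4510 = 0.5943 / 0.4510 = 1.318 d.
L(t_c) = L₀ e^(−k_1 t_c) = 33.7 × 0.5585 = 18.82 mg/L, and at the critical point k_a D_c = k_1 L, so D_c = (0.442/0.893) × 18.82 = 9.316 mg/L.
Minimum DO = C_s − D_c = 10.6 − 9.316 = 1.284 mg/L.

t_c ≈ 1.32 d; D_c ≈ 9.32 mg/L; min DO ≈ 1.28 mg/L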